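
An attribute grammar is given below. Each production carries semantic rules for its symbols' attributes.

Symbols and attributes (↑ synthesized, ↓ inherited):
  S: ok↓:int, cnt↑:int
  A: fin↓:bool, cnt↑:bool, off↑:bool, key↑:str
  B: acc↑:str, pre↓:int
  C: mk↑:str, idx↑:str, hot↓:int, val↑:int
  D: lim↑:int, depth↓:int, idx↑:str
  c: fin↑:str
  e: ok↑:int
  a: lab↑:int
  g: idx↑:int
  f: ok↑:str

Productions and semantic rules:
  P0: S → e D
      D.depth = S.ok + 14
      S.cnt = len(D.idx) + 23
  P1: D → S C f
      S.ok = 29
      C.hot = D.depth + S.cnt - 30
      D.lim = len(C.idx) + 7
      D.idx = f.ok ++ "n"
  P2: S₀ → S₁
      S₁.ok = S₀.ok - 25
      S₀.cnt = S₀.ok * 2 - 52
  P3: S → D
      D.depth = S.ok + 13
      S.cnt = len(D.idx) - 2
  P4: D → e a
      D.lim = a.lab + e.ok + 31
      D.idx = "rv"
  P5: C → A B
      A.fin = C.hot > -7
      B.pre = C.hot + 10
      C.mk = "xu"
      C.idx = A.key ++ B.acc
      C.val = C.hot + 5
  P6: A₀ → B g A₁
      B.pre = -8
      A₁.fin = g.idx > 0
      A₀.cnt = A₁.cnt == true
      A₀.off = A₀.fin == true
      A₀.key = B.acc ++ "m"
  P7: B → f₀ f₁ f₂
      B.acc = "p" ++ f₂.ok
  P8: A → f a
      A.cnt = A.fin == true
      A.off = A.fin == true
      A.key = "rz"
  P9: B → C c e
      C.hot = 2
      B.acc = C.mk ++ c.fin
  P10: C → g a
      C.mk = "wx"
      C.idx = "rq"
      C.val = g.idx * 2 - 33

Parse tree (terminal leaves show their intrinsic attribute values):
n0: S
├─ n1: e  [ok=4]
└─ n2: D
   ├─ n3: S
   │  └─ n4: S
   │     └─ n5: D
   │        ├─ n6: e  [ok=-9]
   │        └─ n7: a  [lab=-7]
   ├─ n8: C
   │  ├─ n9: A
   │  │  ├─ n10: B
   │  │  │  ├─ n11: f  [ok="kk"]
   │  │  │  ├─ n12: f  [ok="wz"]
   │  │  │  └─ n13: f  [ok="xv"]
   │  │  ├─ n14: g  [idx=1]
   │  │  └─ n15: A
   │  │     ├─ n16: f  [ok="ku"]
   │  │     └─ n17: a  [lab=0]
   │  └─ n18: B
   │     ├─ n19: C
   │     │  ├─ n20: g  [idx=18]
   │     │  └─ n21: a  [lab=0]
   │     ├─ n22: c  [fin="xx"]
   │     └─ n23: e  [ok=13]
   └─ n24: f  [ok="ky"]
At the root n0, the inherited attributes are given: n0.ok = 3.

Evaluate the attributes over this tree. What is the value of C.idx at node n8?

"pxvmwxxx"

1. n0.ok = 3  [given at root]
2. n1.ok = 4  [terminal]
3. n2.depth = 17  [S.ok + 14]
4. n3.ok = 29  [29]
5. n4.ok = 4  [S₀.ok - 25]
6. n5.depth = 17  [S.ok + 13]
7. n6.ok = -9  [terminal]
8. n7.lab = -7  [terminal]
9. n5.lim = 15  [a.lab + e.ok + 31]
10. n5.idx = "rv"  ["rv"]
11. n4.cnt = 0  [len(D.idx) - 2]
12. n3.cnt = 6  [S₀.ok * 2 - 52]
13. n8.hot = -7  [D.depth + S.cnt - 30]
14. n9.fin = false  [C.hot > -7]
15. n10.pre = -8  [-8]
16. n11.ok = "kk"  [terminal]
17. n12.ok = "wz"  [terminal]
18. n13.ok = "xv"  [terminal]
19. n10.acc = "pxv"  ["p" ++ f₂.ok]
20. n14.idx = 1  [terminal]
21. n15.fin = true  [g.idx > 0]
22. n16.ok = "ku"  [terminal]
23. n17.lab = 0  [terminal]
24. n15.cnt = true  [A.fin == true]
25. n15.off = true  [A.fin == true]
26. n15.key = "rz"  ["rz"]
27. n9.cnt = true  [A₁.cnt == true]
28. n9.off = false  [A₀.fin == true]
29. n9.key = "pxvm"  [B.acc ++ "m"]
30. n18.pre = 3  [C.hot + 10]
31. n19.hot = 2  [2]
32. n20.idx = 18  [terminal]
33. n21.lab = 0  [terminal]
34. n19.mk = "wx"  ["wx"]
35. n19.idx = "rq"  ["rq"]
36. n19.val = 3  [g.idx * 2 - 33]
37. n22.fin = "xx"  [terminal]
38. n23.ok = 13  [terminal]
39. n18.acc = "wxxx"  [C.mk ++ c.fin]
40. n8.mk = "xu"  ["xu"]
41. n8.idx = "pxvmwxxx"  [A.key ++ B.acc]
42. n8.val = -2  [C.hot + 5]
43. n24.ok = "ky"  [terminal]
44. n2.lim = 15  [len(C.idx) + 7]
45. n2.idx = "kyn"  [f.ok ++ "n"]
46. n0.cnt = 26  [len(D.idx) + 23]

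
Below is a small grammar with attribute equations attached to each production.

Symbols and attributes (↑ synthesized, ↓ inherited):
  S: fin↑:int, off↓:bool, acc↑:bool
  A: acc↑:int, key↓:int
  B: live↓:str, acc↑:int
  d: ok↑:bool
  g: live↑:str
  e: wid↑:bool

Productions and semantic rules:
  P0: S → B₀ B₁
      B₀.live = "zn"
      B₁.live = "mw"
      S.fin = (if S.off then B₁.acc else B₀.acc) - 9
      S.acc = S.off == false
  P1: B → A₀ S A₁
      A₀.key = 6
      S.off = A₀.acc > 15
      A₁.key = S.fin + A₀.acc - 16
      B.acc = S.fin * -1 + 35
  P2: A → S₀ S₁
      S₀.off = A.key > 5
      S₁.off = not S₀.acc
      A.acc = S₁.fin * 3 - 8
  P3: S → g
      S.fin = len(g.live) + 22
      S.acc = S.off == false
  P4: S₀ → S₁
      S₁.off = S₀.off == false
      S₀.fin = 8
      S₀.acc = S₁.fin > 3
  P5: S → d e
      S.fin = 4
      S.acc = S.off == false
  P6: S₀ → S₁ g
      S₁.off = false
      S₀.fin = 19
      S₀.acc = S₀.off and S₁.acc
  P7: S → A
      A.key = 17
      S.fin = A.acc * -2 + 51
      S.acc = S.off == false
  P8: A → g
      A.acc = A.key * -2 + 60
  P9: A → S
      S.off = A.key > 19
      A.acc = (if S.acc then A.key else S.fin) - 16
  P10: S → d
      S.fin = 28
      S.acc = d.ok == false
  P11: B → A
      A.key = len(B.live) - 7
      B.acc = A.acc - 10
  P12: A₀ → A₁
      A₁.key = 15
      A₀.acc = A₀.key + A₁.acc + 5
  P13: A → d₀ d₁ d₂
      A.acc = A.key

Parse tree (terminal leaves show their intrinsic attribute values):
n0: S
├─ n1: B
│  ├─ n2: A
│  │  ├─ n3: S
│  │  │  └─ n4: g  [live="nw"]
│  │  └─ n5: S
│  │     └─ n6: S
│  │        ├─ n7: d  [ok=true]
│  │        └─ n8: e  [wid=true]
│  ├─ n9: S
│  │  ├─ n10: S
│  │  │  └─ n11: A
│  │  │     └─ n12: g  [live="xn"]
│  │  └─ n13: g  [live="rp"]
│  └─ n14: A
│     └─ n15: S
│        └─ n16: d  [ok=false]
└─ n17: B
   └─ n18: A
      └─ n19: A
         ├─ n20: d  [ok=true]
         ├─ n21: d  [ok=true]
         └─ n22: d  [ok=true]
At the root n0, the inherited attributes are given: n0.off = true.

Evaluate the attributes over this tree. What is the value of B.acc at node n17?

5

1. n0.off = true  [given at root]
2. n1.live = "zn"  ["zn"]
3. n2.key = 6  [6]
4. n3.off = true  [A.key > 5]
5. n4.live = "nw"  [terminal]
6. n3.fin = 24  [len(g.live) + 22]
7. n3.acc = false  [S.off == false]
8. n5.off = true  [not S₀.acc]
9. n6.off = false  [S₀.off == false]
10. n7.ok = true  [terminal]
11. n8.wid = true  [terminal]
12. n6.fin = 4  [4]
13. n6.acc = true  [S.off == false]
14. n5.fin = 8  [8]
15. n5.acc = true  [S₁.fin > 3]
16. n2.acc = 16  [S₁.fin * 3 - 8]
17. n9.off = true  [A₀.acc > 15]
18. n10.off = false  [false]
19. n11.key = 17  [17]
20. n12.live = "xn"  [terminal]
21. n11.acc = 26  [A.key * -2 + 60]
22. n10.fin = -1  [A.acc * -2 + 51]
23. n10.acc = true  [S.off == false]
24. n13.live = "rp"  [terminal]
25. n9.fin = 19  [19]
26. n9.acc = true  [S₀.off and S₁.acc]
27. n14.key = 19  [S.fin + A₀.acc - 16]
28. n15.off = false  [A.key > 19]
29. n16.ok = false  [terminal]
30. n15.fin = 28  [28]
31. n15.acc = true  [d.ok == false]
32. n14.acc = 3  [(if S.acc then A.key else S.fin) - 16]
33. n1.acc = 16  [S.fin * -1 + 35]
34. n17.live = "mw"  ["mw"]
35. n18.key = -5  [len(B.live) - 7]
36. n19.key = 15  [15]
37. n20.ok = true  [terminal]
38. n21.ok = true  [terminal]
39. n22.ok = true  [terminal]
40. n19.acc = 15  [A.key]
41. n18.acc = 15  [A₀.key + A₁.acc + 5]
42. n17.acc = 5  [A.acc - 10]
43. n0.fin = -4  [(if S.off then B₁.acc else B₀.acc) - 9]
44. n0.acc = false  [S.off == false]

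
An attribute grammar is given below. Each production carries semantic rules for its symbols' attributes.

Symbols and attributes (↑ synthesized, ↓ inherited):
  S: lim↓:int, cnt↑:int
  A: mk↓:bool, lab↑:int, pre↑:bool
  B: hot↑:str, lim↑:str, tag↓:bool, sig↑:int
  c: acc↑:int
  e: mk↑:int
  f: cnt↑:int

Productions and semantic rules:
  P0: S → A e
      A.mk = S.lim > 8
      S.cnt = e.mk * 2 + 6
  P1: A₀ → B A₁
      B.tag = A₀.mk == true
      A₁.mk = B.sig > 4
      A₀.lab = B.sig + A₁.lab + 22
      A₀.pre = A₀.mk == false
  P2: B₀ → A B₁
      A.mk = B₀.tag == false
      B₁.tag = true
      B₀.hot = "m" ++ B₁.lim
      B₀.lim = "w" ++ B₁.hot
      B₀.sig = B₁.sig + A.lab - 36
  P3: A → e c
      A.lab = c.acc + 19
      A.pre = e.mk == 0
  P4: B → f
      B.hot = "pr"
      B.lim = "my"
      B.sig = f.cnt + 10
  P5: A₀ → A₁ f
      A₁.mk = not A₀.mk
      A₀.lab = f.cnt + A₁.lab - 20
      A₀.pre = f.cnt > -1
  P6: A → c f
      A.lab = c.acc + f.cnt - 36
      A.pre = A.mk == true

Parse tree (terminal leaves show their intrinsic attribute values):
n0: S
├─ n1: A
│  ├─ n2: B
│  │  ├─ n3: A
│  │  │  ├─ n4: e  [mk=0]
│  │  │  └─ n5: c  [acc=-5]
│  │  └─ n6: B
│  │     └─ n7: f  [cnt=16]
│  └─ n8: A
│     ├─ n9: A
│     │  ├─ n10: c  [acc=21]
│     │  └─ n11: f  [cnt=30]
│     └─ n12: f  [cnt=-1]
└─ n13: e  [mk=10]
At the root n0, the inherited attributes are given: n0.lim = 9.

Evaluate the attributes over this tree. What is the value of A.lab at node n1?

1. n0.lim = 9  [given at root]
2. n1.mk = true  [S.lim > 8]
3. n2.tag = true  [A₀.mk == true]
4. n3.mk = false  [B₀.tag == false]
5. n4.mk = 0  [terminal]
6. n5.acc = -5  [terminal]
7. n3.lab = 14  [c.acc + 19]
8. n3.pre = true  [e.mk == 0]
9. n6.tag = true  [true]
10. n7.cnt = 16  [terminal]
11. n6.hot = "pr"  ["pr"]
12. n6.lim = "my"  ["my"]
13. n6.sig = 26  [f.cnt + 10]
14. n2.hot = "mmy"  ["m" ++ B₁.lim]
15. n2.lim = "wpr"  ["w" ++ B₁.hot]
16. n2.sig = 4  [B₁.sig + A.lab - 36]
17. n8.mk = false  [B.sig > 4]
18. n9.mk = true  [not A₀.mk]
19. n10.acc = 21  [terminal]
20. n11.cnt = 30  [terminal]
21. n9.lab = 15  [c.acc + f.cnt - 36]
22. n9.pre = true  [A.mk == true]
23. n12.cnt = -1  [terminal]
24. n8.lab = -6  [f.cnt + A₁.lab - 20]
25. n8.pre = false  [f.cnt > -1]
26. n1.lab = 20  [B.sig + A₁.lab + 22]
27. n1.pre = false  [A₀.mk == false]
28. n13.mk = 10  [terminal]
29. n0.cnt = 26  [e.mk * 2 + 6]

20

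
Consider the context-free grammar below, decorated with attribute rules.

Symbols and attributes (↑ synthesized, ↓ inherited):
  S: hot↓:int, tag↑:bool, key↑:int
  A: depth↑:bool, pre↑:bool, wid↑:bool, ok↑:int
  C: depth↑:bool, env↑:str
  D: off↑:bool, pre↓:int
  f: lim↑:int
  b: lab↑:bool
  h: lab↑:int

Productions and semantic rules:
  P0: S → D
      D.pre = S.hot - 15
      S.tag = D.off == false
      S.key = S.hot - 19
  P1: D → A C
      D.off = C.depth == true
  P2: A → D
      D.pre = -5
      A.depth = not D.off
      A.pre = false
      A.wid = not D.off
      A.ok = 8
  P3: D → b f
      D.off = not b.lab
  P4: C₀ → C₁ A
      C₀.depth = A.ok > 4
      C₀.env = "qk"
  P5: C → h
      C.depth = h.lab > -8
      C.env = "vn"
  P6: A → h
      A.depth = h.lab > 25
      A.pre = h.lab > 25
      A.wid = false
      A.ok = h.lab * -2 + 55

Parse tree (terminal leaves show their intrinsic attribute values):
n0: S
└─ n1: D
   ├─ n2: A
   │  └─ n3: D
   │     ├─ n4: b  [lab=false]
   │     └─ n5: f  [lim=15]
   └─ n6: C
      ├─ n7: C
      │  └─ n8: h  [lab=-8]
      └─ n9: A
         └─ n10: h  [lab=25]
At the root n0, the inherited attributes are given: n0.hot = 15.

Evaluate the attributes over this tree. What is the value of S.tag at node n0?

false

1. n0.hot = 15  [given at root]
2. n1.pre = 0  [S.hot - 15]
3. n3.pre = -5  [-5]
4. n4.lab = false  [terminal]
5. n5.lim = 15  [terminal]
6. n3.off = true  [not b.lab]
7. n2.depth = false  [not D.off]
8. n2.pre = false  [false]
9. n2.wid = false  [not D.off]
10. n2.ok = 8  [8]
11. n8.lab = -8  [terminal]
12. n7.depth = false  [h.lab > -8]
13. n7.env = "vn"  ["vn"]
14. n10.lab = 25  [terminal]
15. n9.depth = false  [h.lab > 25]
16. n9.pre = false  [h.lab > 25]
17. n9.wid = false  [false]
18. n9.ok = 5  [h.lab * -2 + 55]
19. n6.depth = true  [A.ok > 4]
20. n6.env = "qk"  ["qk"]
21. n1.off = true  [C.depth == true]
22. n0.tag = false  [D.off == false]
23. n0.key = -4  [S.hot - 19]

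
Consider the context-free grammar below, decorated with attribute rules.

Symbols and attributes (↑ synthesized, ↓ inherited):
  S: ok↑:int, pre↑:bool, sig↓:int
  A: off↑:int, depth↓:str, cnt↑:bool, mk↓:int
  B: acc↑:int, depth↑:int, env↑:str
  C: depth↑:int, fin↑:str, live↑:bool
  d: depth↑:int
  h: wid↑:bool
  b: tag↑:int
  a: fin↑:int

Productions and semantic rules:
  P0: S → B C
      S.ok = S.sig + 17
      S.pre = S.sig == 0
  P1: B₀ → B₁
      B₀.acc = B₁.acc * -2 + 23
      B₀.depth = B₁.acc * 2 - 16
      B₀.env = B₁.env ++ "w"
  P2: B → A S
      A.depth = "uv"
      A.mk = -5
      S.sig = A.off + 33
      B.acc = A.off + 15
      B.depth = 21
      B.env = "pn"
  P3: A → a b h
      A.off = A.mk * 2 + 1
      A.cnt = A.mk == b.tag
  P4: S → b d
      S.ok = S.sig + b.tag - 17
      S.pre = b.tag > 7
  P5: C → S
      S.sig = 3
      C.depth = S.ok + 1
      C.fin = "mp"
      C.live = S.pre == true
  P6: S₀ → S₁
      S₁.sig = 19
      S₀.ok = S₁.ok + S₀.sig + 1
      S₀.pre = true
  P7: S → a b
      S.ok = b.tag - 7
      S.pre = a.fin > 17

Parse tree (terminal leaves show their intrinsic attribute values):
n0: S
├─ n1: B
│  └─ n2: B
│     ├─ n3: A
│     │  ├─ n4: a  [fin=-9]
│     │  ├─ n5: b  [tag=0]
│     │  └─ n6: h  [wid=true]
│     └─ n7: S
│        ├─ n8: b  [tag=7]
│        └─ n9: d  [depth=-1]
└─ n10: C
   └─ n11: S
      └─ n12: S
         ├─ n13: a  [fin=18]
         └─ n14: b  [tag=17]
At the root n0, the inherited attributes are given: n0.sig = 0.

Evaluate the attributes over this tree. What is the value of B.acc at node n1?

11

1. n0.sig = 0  [given at root]
2. n3.depth = "uv"  ["uv"]
3. n3.mk = -5  [-5]
4. n4.fin = -9  [terminal]
5. n5.tag = 0  [terminal]
6. n6.wid = true  [terminal]
7. n3.off = -9  [A.mk * 2 + 1]
8. n3.cnt = false  [A.mk == b.tag]
9. n7.sig = 24  [A.off + 33]
10. n8.tag = 7  [terminal]
11. n9.depth = -1  [terminal]
12. n7.ok = 14  [S.sig + b.tag - 17]
13. n7.pre = false  [b.tag > 7]
14. n2.acc = 6  [A.off + 15]
15. n2.depth = 21  [21]
16. n2.env = "pn"  ["pn"]
17. n1.acc = 11  [B₁.acc * -2 + 23]
18. n1.depth = -4  [B₁.acc * 2 - 16]
19. n1.env = "pnw"  [B₁.env ++ "w"]
20. n11.sig = 3  [3]
21. n12.sig = 19  [19]
22. n13.fin = 18  [terminal]
23. n14.tag = 17  [terminal]
24. n12.ok = 10  [b.tag - 7]
25. n12.pre = true  [a.fin > 17]
26. n11.ok = 14  [S₁.ok + S₀.sig + 1]
27. n11.pre = true  [true]
28. n10.depth = 15  [S.ok + 1]
29. n10.fin = "mp"  ["mp"]
30. n10.live = true  [S.pre == true]
31. n0.ok = 17  [S.sig + 17]
32. n0.pre = true  [S.sig == 0]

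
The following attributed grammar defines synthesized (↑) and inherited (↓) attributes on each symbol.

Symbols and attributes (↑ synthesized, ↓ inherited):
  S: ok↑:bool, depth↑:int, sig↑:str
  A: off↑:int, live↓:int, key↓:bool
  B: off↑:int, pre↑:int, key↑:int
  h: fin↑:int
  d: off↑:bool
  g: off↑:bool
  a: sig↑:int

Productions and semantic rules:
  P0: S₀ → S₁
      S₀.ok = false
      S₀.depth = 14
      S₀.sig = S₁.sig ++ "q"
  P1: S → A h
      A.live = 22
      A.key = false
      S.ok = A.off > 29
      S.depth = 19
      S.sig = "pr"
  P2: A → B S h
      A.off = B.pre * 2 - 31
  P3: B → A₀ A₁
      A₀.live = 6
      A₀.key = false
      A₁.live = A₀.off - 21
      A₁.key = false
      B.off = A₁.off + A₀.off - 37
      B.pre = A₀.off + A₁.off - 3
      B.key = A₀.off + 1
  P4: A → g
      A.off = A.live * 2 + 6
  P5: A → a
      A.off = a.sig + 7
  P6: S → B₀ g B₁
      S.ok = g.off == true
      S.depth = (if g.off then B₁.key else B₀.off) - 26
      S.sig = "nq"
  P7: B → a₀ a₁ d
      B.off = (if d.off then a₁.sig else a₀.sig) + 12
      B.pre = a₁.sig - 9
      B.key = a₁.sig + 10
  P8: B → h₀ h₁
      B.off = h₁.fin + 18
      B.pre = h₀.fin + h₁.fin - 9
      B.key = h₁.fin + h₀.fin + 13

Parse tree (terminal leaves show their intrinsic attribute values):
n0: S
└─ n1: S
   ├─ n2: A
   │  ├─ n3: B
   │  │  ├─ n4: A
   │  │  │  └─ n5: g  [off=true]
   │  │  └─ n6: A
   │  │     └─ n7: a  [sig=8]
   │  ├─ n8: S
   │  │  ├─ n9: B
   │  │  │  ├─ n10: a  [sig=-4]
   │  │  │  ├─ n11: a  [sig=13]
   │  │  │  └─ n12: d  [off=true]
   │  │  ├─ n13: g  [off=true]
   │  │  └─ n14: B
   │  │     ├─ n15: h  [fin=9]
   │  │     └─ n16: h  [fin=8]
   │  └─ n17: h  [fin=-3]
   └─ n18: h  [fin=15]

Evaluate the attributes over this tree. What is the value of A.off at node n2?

29

1. n2.live = 22  [22]
2. n2.key = false  [false]
3. n4.live = 6  [6]
4. n4.key = false  [false]
5. n5.off = true  [terminal]
6. n4.off = 18  [A.live * 2 + 6]
7. n6.live = -3  [A₀.off - 21]
8. n6.key = false  [false]
9. n7.sig = 8  [terminal]
10. n6.off = 15  [a.sig + 7]
11. n3.off = -4  [A₁.off + A₀.off - 37]
12. n3.pre = 30  [A₀.off + A₁.off - 3]
13. n3.key = 19  [A₀.off + 1]
14. n10.sig = -4  [terminal]
15. n11.sig = 13  [terminal]
16. n12.off = true  [terminal]
17. n9.off = 25  [(if d.off then a₁.sig else a₀.sig) + 12]
18. n9.pre = 4  [a₁.sig - 9]
19. n9.key = 23  [a₁.sig + 10]
20. n13.off = true  [terminal]
21. n15.fin = 9  [terminal]
22. n16.fin = 8  [terminal]
23. n14.off = 26  [h₁.fin + 18]
24. n14.pre = 8  [h₀.fin + h₁.fin - 9]
25. n14.key = 30  [h₁.fin + h₀.fin + 13]
26. n8.ok = true  [g.off == true]
27. n8.depth = 4  [(if g.off then B₁.key else B₀.off) - 26]
28. n8.sig = "nq"  ["nq"]
29. n17.fin = -3  [terminal]
30. n2.off = 29  [B.pre * 2 - 31]
31. n18.fin = 15  [terminal]
32. n1.ok = false  [A.off > 29]
33. n1.depth = 19  [19]
34. n1.sig = "pr"  ["pr"]
35. n0.ok = false  [false]
36. n0.depth = 14  [14]
37. n0.sig = "prq"  [S₁.sig ++ "q"]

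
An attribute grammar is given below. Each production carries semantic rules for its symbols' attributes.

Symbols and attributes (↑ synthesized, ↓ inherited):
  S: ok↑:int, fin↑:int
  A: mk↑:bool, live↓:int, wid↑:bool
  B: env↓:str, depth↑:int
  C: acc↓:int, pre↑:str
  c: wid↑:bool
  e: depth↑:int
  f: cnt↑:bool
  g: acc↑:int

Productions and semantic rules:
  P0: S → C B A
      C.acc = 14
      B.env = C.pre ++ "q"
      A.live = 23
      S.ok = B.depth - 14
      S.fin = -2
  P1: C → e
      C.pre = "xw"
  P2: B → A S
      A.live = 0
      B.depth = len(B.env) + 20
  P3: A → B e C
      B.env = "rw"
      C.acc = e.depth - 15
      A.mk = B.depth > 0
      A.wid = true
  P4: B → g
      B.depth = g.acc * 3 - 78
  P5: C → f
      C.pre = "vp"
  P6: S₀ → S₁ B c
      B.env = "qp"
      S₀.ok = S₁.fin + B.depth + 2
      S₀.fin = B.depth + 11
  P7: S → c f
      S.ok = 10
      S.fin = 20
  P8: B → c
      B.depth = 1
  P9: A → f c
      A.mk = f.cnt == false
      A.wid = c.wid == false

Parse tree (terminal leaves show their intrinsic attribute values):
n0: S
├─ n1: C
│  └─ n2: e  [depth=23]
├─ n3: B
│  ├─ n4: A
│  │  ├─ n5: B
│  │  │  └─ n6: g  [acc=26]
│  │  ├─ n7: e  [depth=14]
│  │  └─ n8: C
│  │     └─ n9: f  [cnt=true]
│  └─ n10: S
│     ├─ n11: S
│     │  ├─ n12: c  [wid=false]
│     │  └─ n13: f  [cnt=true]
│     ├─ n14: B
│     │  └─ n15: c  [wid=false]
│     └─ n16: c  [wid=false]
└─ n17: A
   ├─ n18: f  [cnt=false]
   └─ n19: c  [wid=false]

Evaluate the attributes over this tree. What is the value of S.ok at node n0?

1. n1.acc = 14  [14]
2. n2.depth = 23  [terminal]
3. n1.pre = "xw"  ["xw"]
4. n3.env = "xwq"  [C.pre ++ "q"]
5. n4.live = 0  [0]
6. n5.env = "rw"  ["rw"]
7. n6.acc = 26  [terminal]
8. n5.depth = 0  [g.acc * 3 - 78]
9. n7.depth = 14  [terminal]
10. n8.acc = -1  [e.depth - 15]
11. n9.cnt = true  [terminal]
12. n8.pre = "vp"  ["vp"]
13. n4.mk = false  [B.depth > 0]
14. n4.wid = true  [true]
15. n12.wid = false  [terminal]
16. n13.cnt = true  [terminal]
17. n11.ok = 10  [10]
18. n11.fin = 20  [20]
19. n14.env = "qp"  ["qp"]
20. n15.wid = false  [terminal]
21. n14.depth = 1  [1]
22. n16.wid = false  [terminal]
23. n10.ok = 23  [S₁.fin + B.depth + 2]
24. n10.fin = 12  [B.depth + 11]
25. n3.depth = 23  [len(B.env) + 20]
26. n17.live = 23  [23]
27. n18.cnt = false  [terminal]
28. n19.wid = false  [terminal]
29. n17.mk = true  [f.cnt == false]
30. n17.wid = true  [c.wid == false]
31. n0.ok = 9  [B.depth - 14]
32. n0.fin = -2  [-2]

9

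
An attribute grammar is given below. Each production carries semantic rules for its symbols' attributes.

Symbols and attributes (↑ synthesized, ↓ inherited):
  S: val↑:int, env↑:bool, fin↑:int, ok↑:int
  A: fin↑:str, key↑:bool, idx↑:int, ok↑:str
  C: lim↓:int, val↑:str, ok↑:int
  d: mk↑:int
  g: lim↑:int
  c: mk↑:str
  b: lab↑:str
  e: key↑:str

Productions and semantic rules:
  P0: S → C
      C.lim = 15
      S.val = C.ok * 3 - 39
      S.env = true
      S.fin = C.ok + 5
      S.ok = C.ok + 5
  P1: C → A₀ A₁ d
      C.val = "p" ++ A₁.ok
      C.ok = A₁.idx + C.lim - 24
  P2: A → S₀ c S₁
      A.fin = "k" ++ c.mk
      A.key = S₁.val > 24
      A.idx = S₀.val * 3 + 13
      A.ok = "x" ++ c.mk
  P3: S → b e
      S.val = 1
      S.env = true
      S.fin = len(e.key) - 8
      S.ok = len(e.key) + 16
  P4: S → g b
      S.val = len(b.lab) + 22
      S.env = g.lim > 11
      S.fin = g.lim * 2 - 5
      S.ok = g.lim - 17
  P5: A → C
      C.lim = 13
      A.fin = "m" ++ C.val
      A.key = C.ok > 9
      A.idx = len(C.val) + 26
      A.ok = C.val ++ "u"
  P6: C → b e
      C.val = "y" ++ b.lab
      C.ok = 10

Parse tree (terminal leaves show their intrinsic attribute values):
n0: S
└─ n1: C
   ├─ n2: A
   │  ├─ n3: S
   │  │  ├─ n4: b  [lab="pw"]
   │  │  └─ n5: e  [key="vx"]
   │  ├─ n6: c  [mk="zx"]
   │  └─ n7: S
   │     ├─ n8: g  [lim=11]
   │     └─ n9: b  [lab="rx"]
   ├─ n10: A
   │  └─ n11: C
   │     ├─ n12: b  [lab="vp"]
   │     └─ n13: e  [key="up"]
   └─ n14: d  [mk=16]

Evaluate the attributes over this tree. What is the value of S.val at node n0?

1. n1.lim = 15  [15]
2. n4.lab = "pw"  [terminal]
3. n5.key = "vx"  [terminal]
4. n3.val = 1  [1]
5. n3.env = true  [true]
6. n3.fin = -6  [len(e.key) - 8]
7. n3.ok = 18  [len(e.key) + 16]
8. n6.mk = "zx"  [terminal]
9. n8.lim = 11  [terminal]
10. n9.lab = "rx"  [terminal]
11. n7.val = 24  [len(b.lab) + 22]
12. n7.env = false  [g.lim > 11]
13. n7.fin = 17  [g.lim * 2 - 5]
14. n7.ok = -6  [g.lim - 17]
15. n2.fin = "kzx"  ["k" ++ c.mk]
16. n2.key = false  [S₁.val > 24]
17. n2.idx = 16  [S₀.val * 3 + 13]
18. n2.ok = "xzx"  ["x" ++ c.mk]
19. n11.lim = 13  [13]
20. n12.lab = "vp"  [terminal]
21. n13.key = "up"  [terminal]
22. n11.val = "yvp"  ["y" ++ b.lab]
23. n11.ok = 10  [10]
24. n10.fin = "myvp"  ["m" ++ C.val]
25. n10.key = true  [C.ok > 9]
26. n10.idx = 29  [len(C.val) + 26]
27. n10.ok = "yvpu"  [C.val ++ "u"]
28. n14.mk = 16  [terminal]
29. n1.val = "pyvpu"  ["p" ++ A₁.ok]
30. n1.ok = 20  [A₁.idx + C.lim - 24]
31. n0.val = 21  [C.ok * 3 - 39]
32. n0.env = true  [true]
33. n0.fin = 25  [C.ok + 5]
34. n0.ok = 25  [C.ok + 5]

21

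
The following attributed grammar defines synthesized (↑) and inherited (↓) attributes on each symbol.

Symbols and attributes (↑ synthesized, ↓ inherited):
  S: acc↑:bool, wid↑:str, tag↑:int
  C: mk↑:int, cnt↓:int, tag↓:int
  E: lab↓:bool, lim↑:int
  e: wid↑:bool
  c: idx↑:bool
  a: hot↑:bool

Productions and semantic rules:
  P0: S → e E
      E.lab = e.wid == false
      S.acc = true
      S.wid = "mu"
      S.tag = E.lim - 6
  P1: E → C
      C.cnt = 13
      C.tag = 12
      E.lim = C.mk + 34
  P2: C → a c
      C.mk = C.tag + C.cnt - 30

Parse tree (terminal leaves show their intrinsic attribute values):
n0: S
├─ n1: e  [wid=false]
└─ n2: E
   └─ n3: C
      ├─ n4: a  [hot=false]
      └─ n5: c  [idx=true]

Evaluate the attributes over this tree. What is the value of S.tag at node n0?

1. n1.wid = false  [terminal]
2. n2.lab = true  [e.wid == false]
3. n3.cnt = 13  [13]
4. n3.tag = 12  [12]
5. n4.hot = false  [terminal]
6. n5.idx = true  [terminal]
7. n3.mk = -5  [C.tag + C.cnt - 30]
8. n2.lim = 29  [C.mk + 34]
9. n0.acc = true  [true]
10. n0.wid = "mu"  ["mu"]
11. n0.tag = 23  [E.lim - 6]

23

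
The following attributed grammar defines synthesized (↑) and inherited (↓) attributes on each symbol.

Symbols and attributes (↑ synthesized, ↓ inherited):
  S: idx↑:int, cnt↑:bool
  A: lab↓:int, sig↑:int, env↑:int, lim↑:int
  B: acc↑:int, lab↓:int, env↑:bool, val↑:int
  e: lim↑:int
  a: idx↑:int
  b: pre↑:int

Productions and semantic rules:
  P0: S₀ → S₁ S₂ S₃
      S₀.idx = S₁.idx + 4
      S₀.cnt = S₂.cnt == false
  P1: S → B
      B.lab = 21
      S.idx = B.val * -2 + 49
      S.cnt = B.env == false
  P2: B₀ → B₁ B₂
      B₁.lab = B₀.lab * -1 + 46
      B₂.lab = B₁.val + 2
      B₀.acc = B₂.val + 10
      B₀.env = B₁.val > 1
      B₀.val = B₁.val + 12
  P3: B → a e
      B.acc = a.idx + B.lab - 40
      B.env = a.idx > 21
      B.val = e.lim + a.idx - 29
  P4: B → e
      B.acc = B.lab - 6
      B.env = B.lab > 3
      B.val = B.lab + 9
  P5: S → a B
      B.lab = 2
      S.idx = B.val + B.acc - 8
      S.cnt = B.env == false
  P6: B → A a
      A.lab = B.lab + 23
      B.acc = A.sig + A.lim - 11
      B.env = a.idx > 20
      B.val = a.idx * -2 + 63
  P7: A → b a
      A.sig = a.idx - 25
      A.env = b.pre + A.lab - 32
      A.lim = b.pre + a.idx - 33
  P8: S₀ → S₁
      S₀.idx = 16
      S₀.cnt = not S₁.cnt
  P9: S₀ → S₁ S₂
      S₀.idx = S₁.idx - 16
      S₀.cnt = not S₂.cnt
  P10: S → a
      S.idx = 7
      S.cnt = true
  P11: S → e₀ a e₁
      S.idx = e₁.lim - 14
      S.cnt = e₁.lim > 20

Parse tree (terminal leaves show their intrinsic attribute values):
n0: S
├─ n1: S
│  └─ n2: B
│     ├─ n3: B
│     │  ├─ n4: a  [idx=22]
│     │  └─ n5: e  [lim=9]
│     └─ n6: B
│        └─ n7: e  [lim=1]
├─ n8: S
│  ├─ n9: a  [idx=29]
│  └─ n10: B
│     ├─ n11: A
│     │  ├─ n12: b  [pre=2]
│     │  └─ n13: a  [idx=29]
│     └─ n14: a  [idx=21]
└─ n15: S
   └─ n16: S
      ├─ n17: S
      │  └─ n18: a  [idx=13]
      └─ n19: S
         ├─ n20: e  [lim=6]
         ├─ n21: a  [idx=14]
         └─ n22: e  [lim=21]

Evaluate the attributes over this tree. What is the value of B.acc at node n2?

1. n2.lab = 21  [21]
2. n3.lab = 25  [B₀.lab * -1 + 46]
3. n4.idx = 22  [terminal]
4. n5.lim = 9  [terminal]
5. n3.acc = 7  [a.idx + B.lab - 40]
6. n3.env = true  [a.idx > 21]
7. n3.val = 2  [e.lim + a.idx - 29]
8. n6.lab = 4  [B₁.val + 2]
9. n7.lim = 1  [terminal]
10. n6.acc = -2  [B.lab - 6]
11. n6.env = true  [B.lab > 3]
12. n6.val = 13  [B.lab + 9]
13. n2.acc = 23  [B₂.val + 10]
14. n2.env = true  [B₁.val > 1]
15. n2.val = 14  [B₁.val + 12]
16. n1.idx = 21  [B.val * -2 + 49]
17. n1.cnt = false  [B.env == false]
18. n9.idx = 29  [terminal]
19. n10.lab = 2  [2]
20. n11.lab = 25  [B.lab + 23]
21. n12.pre = 2  [terminal]
22. n13.idx = 29  [terminal]
23. n11.sig = 4  [a.idx - 25]
24. n11.env = -5  [b.pre + A.lab - 32]
25. n11.lim = -2  [b.pre + a.idx - 33]
26. n14.idx = 21  [terminal]
27. n10.acc = -9  [A.sig + A.lim - 11]
28. n10.env = true  [a.idx > 20]
29. n10.val = 21  [a.idx * -2 + 63]
30. n8.idx = 4  [B.val + B.acc - 8]
31. n8.cnt = false  [B.env == false]
32. n18.idx = 13  [terminal]
33. n17.idx = 7  [7]
34. n17.cnt = true  [true]
35. n20.lim = 6  [terminal]
36. n21.idx = 14  [terminal]
37. n22.lim = 21  [terminal]
38. n19.idx = 7  [e₁.lim - 14]
39. n19.cnt = true  [e₁.lim > 20]
40. n16.idx = -9  [S₁.idx - 16]
41. n16.cnt = false  [not S₂.cnt]
42. n15.idx = 16  [16]
43. n15.cnt = true  [not S₁.cnt]
44. n0.idx = 25  [S₁.idx + 4]
45. n0.cnt = true  [S₂.cnt == false]

23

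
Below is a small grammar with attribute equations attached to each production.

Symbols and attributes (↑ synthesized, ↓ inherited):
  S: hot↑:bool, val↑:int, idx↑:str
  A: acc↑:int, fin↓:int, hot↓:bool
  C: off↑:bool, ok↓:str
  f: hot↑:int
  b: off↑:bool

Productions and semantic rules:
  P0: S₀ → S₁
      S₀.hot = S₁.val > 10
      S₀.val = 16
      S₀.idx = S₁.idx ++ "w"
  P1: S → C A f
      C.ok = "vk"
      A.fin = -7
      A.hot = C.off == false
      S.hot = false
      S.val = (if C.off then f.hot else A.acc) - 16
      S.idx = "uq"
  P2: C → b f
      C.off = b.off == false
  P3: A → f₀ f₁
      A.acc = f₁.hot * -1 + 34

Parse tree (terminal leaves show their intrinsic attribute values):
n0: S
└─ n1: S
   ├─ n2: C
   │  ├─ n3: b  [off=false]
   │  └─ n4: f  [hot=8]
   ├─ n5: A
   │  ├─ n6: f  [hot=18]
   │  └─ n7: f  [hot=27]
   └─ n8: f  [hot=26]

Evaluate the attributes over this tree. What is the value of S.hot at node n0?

1. n2.ok = "vk"  ["vk"]
2. n3.off = false  [terminal]
3. n4.hot = 8  [terminal]
4. n2.off = true  [b.off == false]
5. n5.fin = -7  [-7]
6. n5.hot = false  [C.off == false]
7. n6.hot = 18  [terminal]
8. n7.hot = 27  [terminal]
9. n5.acc = 7  [f₁.hot * -1 + 34]
10. n8.hot = 26  [terminal]
11. n1.hot = false  [false]
12. n1.val = 10  [(if C.off then f.hot else A.acc) - 16]
13. n1.idx = "uq"  ["uq"]
14. n0.hot = false  [S₁.val > 10]
15. n0.val = 16  [16]
16. n0.idx = "uqw"  [S₁.idx ++ "w"]

false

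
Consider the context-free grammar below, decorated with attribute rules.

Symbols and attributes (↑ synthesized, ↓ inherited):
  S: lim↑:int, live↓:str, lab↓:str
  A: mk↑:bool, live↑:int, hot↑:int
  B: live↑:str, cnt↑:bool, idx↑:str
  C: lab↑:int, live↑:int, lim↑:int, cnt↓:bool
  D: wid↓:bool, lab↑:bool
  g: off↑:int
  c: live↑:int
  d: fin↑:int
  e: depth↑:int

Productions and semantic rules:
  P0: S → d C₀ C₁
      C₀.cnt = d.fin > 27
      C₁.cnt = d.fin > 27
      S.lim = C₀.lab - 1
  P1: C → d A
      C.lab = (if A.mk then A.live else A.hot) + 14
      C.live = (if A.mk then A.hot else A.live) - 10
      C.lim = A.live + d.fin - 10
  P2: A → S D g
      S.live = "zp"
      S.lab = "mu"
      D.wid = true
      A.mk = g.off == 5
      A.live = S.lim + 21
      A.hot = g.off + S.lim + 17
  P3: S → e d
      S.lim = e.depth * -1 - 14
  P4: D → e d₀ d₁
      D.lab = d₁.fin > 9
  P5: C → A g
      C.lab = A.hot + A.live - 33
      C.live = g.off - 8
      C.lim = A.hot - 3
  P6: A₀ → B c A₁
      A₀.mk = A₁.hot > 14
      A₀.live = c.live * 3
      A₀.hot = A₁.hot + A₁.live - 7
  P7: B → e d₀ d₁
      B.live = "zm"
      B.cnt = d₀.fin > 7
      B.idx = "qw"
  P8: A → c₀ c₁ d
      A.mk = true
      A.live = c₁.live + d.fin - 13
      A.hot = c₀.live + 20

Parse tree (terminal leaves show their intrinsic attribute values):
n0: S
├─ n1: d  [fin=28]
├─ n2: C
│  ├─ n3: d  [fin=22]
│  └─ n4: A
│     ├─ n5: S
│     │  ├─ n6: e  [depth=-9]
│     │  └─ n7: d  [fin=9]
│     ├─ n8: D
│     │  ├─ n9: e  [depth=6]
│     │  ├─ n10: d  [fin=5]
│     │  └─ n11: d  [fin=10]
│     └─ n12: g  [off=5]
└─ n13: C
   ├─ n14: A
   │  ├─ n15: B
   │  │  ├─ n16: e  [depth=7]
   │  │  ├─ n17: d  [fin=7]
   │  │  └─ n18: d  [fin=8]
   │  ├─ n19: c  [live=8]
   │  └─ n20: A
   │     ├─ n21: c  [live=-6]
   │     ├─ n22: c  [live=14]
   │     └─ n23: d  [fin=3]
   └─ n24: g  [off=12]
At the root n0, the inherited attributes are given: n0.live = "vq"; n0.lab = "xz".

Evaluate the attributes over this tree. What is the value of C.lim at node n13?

1. n0.live = "vq"  [given at root]
2. n0.lab = "xz"  [given at root]
3. n1.fin = 28  [terminal]
4. n2.cnt = true  [d.fin > 27]
5. n3.fin = 22  [terminal]
6. n5.live = "zp"  ["zp"]
7. n5.lab = "mu"  ["mu"]
8. n6.depth = -9  [terminal]
9. n7.fin = 9  [terminal]
10. n5.lim = -5  [e.depth * -1 - 14]
11. n8.wid = true  [true]
12. n9.depth = 6  [terminal]
13. n10.fin = 5  [terminal]
14. n11.fin = 10  [terminal]
15. n8.lab = true  [d₁.fin > 9]
16. n12.off = 5  [terminal]
17. n4.mk = true  [g.off == 5]
18. n4.live = 16  [S.lim + 21]
19. n4.hot = 17  [g.off + S.lim + 17]
20. n2.lab = 30  [(if A.mk then A.live else A.hot) + 14]
21. n2.live = 7  [(if A.mk then A.hot else A.live) - 10]
22. n2.lim = 28  [A.live + d.fin - 10]
23. n13.cnt = true  [d.fin > 27]
24. n16.depth = 7  [terminal]
25. n17.fin = 7  [terminal]
26. n18.fin = 8  [terminal]
27. n15.live = "zm"  ["zm"]
28. n15.cnt = false  [d₀.fin > 7]
29. n15.idx = "qw"  ["qw"]
30. n19.live = 8  [terminal]
31. n21.live = -6  [terminal]
32. n22.live = 14  [terminal]
33. n23.fin = 3  [terminal]
34. n20.mk = true  [true]
35. n20.live = 4  [c₁.live + d.fin - 13]
36. n20.hot = 14  [c₀.live + 20]
37. n14.mk = false  [A₁.hot > 14]
38. n14.live = 24  [c.live * 3]
39. n14.hot = 11  [A₁.hot + A₁.live - 7]
40. n24.off = 12  [terminal]
41. n13.lab = 2  [A.hot + A.live - 33]
42. n13.live = 4  [g.off - 8]
43. n13.lim = 8  [A.hot - 3]
44. n0.lim = 29  [C₀.lab - 1]

8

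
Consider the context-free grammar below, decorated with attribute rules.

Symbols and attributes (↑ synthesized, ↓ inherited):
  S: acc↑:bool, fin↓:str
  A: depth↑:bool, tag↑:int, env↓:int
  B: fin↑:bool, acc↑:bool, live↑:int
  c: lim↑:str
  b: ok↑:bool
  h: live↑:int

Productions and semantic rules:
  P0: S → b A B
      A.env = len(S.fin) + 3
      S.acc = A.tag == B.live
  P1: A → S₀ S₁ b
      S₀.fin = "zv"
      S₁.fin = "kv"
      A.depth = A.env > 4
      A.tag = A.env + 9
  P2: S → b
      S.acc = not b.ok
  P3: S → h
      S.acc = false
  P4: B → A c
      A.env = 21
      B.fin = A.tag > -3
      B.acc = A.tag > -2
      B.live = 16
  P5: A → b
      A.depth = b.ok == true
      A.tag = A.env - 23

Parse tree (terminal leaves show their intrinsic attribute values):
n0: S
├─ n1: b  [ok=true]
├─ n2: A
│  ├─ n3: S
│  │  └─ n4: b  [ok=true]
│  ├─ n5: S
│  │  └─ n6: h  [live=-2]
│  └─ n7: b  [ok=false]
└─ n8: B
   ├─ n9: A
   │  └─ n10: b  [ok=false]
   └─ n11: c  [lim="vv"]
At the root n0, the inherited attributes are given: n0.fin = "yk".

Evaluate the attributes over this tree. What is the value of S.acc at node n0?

1. n0.fin = "yk"  [given at root]
2. n1.ok = true  [terminal]
3. n2.env = 5  [len(S.fin) + 3]
4. n3.fin = "zv"  ["zv"]
5. n4.ok = true  [terminal]
6. n3.acc = false  [not b.ok]
7. n5.fin = "kv"  ["kv"]
8. n6.live = -2  [terminal]
9. n5.acc = false  [false]
10. n7.ok = false  [terminal]
11. n2.depth = true  [A.env > 4]
12. n2.tag = 14  [A.env + 9]
13. n9.env = 21  [21]
14. n10.ok = false  [terminal]
15. n9.depth = false  [b.ok == true]
16. n9.tag = -2  [A.env - 23]
17. n11.lim = "vv"  [terminal]
18. n8.fin = true  [A.tag > -3]
19. n8.acc = false  [A.tag > -2]
20. n8.live = 16  [16]
21. n0.acc = false  [A.tag == B.live]

false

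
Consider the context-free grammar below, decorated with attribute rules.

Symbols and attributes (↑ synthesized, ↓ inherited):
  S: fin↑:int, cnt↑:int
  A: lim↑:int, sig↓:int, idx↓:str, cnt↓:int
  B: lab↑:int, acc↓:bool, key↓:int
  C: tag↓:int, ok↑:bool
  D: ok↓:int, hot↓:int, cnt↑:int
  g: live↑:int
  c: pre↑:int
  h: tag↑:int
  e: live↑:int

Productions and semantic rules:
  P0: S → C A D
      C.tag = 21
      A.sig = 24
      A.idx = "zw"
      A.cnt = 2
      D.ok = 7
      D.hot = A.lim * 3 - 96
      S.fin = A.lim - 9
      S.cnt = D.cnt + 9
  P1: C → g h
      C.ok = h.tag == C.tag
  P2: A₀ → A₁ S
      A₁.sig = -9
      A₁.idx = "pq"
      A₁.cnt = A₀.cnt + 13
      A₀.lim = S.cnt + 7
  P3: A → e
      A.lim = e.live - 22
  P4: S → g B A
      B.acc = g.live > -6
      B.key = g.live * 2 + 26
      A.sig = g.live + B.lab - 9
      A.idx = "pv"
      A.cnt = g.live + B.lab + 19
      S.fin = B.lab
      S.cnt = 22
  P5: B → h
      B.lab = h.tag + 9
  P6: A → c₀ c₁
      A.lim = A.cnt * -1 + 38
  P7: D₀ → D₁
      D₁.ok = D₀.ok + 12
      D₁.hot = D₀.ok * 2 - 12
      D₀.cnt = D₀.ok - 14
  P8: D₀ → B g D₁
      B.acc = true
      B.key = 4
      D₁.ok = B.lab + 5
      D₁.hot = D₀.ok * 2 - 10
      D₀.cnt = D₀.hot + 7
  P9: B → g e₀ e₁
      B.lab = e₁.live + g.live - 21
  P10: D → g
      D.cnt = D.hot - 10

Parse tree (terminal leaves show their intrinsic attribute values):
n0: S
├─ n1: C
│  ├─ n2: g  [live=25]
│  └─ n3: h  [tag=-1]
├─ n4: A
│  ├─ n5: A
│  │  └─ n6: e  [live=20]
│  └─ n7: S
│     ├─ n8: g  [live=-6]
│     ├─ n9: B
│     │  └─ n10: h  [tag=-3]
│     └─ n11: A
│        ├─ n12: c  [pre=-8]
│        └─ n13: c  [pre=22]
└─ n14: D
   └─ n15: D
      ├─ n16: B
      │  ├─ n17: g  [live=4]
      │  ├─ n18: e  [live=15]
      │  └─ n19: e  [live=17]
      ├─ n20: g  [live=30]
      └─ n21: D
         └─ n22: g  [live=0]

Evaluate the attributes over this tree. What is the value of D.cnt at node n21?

1. n1.tag = 21  [21]
2. n2.live = 25  [terminal]
3. n3.tag = -1  [terminal]
4. n1.ok = false  [h.tag == C.tag]
5. n4.sig = 24  [24]
6. n4.idx = "zw"  ["zw"]
7. n4.cnt = 2  [2]
8. n5.sig = -9  [-9]
9. n5.idx = "pq"  ["pq"]
10. n5.cnt = 15  [A₀.cnt + 13]
11. n6.live = 20  [terminal]
12. n5.lim = -2  [e.live - 22]
13. n8.live = -6  [terminal]
14. n9.acc = false  [g.live > -6]
15. n9.key = 14  [g.live * 2 + 26]
16. n10.tag = -3  [terminal]
17. n9.lab = 6  [h.tag + 9]
18. n11.sig = -9  [g.live + B.lab - 9]
19. n11.idx = "pv"  ["pv"]
20. n11.cnt = 19  [g.live + B.lab + 19]
21. n12.pre = -8  [terminal]
22. n13.pre = 22  [terminal]
23. n11.lim = 19  [A.cnt * -1 + 38]
24. n7.fin = 6  [B.lab]
25. n7.cnt = 22  [22]
26. n4.lim = 29  [S.cnt + 7]
27. n14.ok = 7  [7]
28. n14.hot = -9  [A.lim * 3 - 96]
29. n15.ok = 19  [D₀.ok + 12]
30. n15.hot = 2  [D₀.ok * 2 - 12]
31. n16.acc = true  [true]
32. n16.key = 4  [4]
33. n17.live = 4  [terminal]
34. n18.live = 15  [terminal]
35. n19.live = 17  [terminal]
36. n16.lab = 0  [e₁.live + g.live - 21]
37. n20.live = 30  [terminal]
38. n21.ok = 5  [B.lab + 5]
39. n21.hot = 28  [D₀.ok * 2 - 10]
40. n22.live = 0  [terminal]
41. n21.cnt = 18  [D.hot - 10]
42. n15.cnt = 9  [D₀.hot + 7]
43. n14.cnt = -7  [D₀.ok - 14]
44. n0.fin = 20  [A.lim - 9]
45. n0.cnt = 2  [D.cnt + 9]

18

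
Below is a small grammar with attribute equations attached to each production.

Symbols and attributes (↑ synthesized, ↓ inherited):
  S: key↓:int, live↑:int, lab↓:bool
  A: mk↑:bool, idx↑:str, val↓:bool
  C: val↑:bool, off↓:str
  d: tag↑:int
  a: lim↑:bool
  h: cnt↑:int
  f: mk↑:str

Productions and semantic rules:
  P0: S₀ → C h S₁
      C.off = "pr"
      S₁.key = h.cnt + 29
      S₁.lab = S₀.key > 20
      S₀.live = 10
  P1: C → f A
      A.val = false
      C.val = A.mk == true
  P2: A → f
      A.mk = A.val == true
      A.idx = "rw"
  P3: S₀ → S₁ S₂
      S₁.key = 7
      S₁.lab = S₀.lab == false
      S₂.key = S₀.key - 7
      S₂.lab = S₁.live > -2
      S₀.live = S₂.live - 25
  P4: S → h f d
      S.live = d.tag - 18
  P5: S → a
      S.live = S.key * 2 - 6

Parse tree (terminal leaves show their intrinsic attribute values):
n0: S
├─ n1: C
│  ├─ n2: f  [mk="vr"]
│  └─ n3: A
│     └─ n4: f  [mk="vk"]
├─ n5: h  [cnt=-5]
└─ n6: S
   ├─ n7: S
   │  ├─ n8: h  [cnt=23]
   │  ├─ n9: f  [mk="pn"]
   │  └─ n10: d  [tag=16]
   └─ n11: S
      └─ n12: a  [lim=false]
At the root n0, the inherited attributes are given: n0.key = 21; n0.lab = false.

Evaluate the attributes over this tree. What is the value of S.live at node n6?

3

1. n0.key = 21  [given at root]
2. n0.lab = false  [given at root]
3. n1.off = "pr"  ["pr"]
4. n2.mk = "vr"  [terminal]
5. n3.val = false  [false]
6. n4.mk = "vk"  [terminal]
7. n3.mk = false  [A.val == true]
8. n3.idx = "rw"  ["rw"]
9. n1.val = false  [A.mk == true]
10. n5.cnt = -5  [terminal]
11. n6.key = 24  [h.cnt + 29]
12. n6.lab = true  [S₀.key > 20]
13. n7.key = 7  [7]
14. n7.lab = false  [S₀.lab == false]
15. n8.cnt = 23  [terminal]
16. n9.mk = "pn"  [terminal]
17. n10.tag = 16  [terminal]
18. n7.live = -2  [d.tag - 18]
19. n11.key = 17  [S₀.key - 7]
20. n11.lab = false  [S₁.live > -2]
21. n12.lim = false  [terminal]
22. n11.live = 28  [S.key * 2 - 6]
23. n6.live = 3  [S₂.live - 25]
24. n0.live = 10  [10]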